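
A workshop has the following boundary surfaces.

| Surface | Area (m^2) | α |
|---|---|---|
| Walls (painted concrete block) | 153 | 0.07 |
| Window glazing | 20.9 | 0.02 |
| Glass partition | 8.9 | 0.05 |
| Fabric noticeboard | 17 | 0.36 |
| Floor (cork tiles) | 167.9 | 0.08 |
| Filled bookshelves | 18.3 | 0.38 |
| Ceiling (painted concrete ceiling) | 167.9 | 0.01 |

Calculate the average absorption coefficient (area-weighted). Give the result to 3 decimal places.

S = Σ Sᵢ = 153 + 20.9 + 8.9 + 17 + 167.9 + 18.3 + 167.9 = 553.9 m^2.
A = 153*0.07 + 20.9*0.02 + 8.9*0.05 + 17*0.36 + 167.9*0.08 + 18.3*0.38 + 167.9*0.01 = 39.758 sabins.
ᾱ = 39.758 / 553.9 = 0.072.

0.072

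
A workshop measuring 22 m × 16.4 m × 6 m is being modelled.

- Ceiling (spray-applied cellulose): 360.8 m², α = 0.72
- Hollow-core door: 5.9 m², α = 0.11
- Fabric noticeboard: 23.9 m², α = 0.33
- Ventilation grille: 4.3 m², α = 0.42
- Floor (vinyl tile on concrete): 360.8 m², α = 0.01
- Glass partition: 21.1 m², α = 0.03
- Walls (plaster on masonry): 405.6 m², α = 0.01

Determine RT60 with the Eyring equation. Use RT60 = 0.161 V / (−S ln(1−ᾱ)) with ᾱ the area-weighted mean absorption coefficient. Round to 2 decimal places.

1.10 s

S = Σ Sᵢ = 1182.4 m².
Σ(Sᵢαᵢ) = 360.8×0.72 + 5.9×0.11 + 23.9×0.33 + 4.3×0.42 + 360.8×0.01 + 21.1×0.03 + 405.6×0.01 = 278.415.
ᾱ = 278.415 / 1182.4 = 0.2355.
−S·ln(1−ᾱ) = −1182.4 × ln(1 − 0.2355) = 317.514.
V = 22 × 16.4 × 6 = 2164.8 m³.
RT60 = 0.161 × 2164.8 / 317.514 = 1.10 s.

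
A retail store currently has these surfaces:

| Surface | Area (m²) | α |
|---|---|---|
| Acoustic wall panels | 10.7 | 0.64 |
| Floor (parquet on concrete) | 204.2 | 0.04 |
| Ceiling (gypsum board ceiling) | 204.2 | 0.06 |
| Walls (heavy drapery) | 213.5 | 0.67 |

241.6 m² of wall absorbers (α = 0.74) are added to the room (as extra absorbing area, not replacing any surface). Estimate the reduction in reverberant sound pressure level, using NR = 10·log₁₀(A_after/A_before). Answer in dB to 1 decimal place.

3.1 dB

Equivalent absorption area: A_before = 10.7×0.64 + 204.2×0.04 + 204.2×0.06 + 213.5×0.67 = 170.313 m².
Treatment contributes 241.6·0.74 = 178.784 sabins.
New total A_after = 349.097 sabins.
Reduction = 10 log₁₀(A_after/A_before) = 10 log₁₀(2.0497) = 3.1 dB.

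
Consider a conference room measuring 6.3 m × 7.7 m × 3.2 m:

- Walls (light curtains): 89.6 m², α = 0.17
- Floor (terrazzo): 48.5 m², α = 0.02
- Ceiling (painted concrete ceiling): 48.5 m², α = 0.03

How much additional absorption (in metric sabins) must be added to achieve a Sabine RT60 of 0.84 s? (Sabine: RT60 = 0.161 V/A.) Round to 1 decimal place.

Summing Sᵢαᵢ: 15.232 + 0.970 + 1.455 → A₁ = 17.657 sabins.
V = 155.232 m³. Required absorption A₂ = 0.161 × 155.232 / 0.84 = 29.753 sabins.
Additional absorption ΔA = 29.753 − 17.657 = 12.1 sabins.

12.1 sabins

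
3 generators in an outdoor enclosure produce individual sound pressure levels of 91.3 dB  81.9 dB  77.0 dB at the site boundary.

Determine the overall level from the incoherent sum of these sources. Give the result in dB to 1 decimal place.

Converting to relative power and adding: 10^(91.3/10) + 10^(81.9/10) + 10^(77.0/10) = 1.554e+09.
Combined level = 10 log₁₀(1.554e+09) = 91.9 dB.

91.9 dB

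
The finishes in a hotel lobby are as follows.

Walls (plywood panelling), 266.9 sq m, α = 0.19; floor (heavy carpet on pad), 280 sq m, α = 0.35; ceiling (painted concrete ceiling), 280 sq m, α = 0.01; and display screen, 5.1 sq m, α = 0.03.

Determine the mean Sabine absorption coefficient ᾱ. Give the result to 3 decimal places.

0.182

S = Σ Sᵢ = 266.9 + 280 + 280 + 5.1 = 832.0 sq m.
Weighted sum Σ Sα = 151.664.
ᾱ = 151.664 / 832.0 = 0.182.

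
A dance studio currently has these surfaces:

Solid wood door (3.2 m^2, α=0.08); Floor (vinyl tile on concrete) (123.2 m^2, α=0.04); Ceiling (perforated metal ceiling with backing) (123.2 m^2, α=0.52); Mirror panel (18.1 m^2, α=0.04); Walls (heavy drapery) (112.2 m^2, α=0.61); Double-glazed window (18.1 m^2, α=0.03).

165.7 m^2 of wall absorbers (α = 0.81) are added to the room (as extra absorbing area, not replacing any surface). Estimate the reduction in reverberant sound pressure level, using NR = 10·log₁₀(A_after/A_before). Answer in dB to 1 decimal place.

2.9 dB

Equivalent absorption area: A_before = 3.2×0.08 + 123.2×0.04 + 123.2×0.52 + 18.1×0.04 + 112.2×0.61 + 18.1×0.03 = 138.957 m^2.
Treatment contributes 165.7·0.81 = 134.217 sabins.
New total A_after = 273.174 sabins.
Reduction = 10 log₁₀(A_after/A_before) = 10 log₁₀(1.9659) = 2.9 dB.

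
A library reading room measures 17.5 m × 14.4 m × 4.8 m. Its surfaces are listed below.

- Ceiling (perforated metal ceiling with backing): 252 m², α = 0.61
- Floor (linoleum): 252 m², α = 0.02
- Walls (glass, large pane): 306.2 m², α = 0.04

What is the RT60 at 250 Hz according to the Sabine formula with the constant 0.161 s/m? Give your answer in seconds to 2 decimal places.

1.14 sec

A = Σ Sᵢαᵢ = 252*0.61 + 252*0.02 + 306.2*0.04 = 171.008 sabins.
V = 17.5·14.4·4.8 = 1209.6 m³.
Sabine: RT60 = 0.161 × 1209.6 / 171.008 = 1.14 s.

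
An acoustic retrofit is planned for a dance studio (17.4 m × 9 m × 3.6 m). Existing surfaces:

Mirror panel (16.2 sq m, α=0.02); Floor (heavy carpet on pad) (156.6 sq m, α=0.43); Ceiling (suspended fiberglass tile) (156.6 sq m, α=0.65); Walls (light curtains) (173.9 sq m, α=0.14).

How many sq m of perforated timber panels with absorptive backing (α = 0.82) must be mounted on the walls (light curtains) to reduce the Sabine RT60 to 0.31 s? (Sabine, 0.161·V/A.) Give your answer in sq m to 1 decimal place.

A₁ = Σ Sᵢαᵢ = 16.2·0.02 + 156.6·0.43 + 156.6·0.65 + 173.9·0.14 = 193.798 sabins.
Required A₂ = 0.161·563.76/0.31 = 292.791 sabins.
ΔA needed = 292.791 − 193.798 = 98.993 sabins.
Each sq m of panel replacing the walls (light curtains) adds (0.82 − 0.14) = 0.68 sabins.
Panel area = 98.993 / 0.68 = 145.6 sq m.

145.6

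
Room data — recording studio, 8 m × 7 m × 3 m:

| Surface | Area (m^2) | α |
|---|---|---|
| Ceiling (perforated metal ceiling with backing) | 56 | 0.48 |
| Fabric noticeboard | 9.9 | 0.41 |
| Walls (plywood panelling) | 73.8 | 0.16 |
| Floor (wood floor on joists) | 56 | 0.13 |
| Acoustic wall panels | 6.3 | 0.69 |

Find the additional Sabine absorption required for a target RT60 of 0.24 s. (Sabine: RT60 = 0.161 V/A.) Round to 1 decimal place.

A₁ = Σ Sᵢαᵢ = 56*0.48 + 9.9*0.41 + 73.8*0.16 + 56*0.13 + 6.3*0.69 = 54.374 sabins.
Target A₂ = 0.161·168/0.24 = 112.700 sabins (V = 168 m³).
Shortfall: 112.700 − 54.374 = 58.3 sabins.

58.3 sabins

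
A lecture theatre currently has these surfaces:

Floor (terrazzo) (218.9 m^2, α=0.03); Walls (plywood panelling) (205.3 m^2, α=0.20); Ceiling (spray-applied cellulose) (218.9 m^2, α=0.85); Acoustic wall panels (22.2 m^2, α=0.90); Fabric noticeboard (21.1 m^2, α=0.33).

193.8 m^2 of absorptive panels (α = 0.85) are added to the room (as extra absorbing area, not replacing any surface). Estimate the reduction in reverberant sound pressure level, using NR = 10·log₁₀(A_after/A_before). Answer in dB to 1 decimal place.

Equivalent absorption area: A_before = 218.9*0.03 + 205.3*0.20 + 218.9*0.85 + 22.2*0.90 + 21.1*0.33 = 260.635 m^2.
Added absorption = 193.8 × 0.85 = 164.730 sabins.
New total A_after = 425.365 sabins.
NR = 10·log₁₀(425.365/260.635) = 2.1 dB.

2.1 dB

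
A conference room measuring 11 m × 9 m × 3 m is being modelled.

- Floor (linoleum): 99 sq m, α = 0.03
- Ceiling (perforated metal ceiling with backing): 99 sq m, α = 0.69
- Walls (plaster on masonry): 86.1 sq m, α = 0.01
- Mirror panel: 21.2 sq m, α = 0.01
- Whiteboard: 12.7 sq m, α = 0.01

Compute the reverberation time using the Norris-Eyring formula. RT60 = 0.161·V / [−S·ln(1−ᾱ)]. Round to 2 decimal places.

Total surface area S = 99 + 99 + 86.1 + 21.2 + 12.7 = 318.0 sq m.
Σ(Sᵢαᵢ) = 99×0.03 + 99×0.69 + 86.1×0.01 + 21.2×0.01 + 12.7×0.01 = 72.480.
Mean coefficient ᾱ = A/S = 0.2279.
Eyring denominator: −S ln(1−ᾱ) = 82.248.
V = 11 × 9 × 3 = 297 m³.
RT60 = 0.161 × 297 / 82.248 = 0.58 s.

0.58 seconds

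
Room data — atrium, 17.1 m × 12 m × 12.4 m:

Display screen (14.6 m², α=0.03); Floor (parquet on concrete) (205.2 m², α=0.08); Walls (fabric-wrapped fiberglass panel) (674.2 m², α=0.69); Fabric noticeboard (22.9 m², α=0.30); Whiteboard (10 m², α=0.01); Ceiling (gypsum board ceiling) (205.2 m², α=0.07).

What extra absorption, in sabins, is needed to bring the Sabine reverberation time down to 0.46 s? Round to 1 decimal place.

387.2 sabins

Summing Sᵢαᵢ: 0.438 + 16.416 + 465.198 + 6.870 + 0.100 + 14.364 → A₁ = 503.386 sabins.
V = 2544.48 m³. Required absorption A₂ = 0.161 × 2544.48 / 0.46 = 890.568 sabins.
Shortfall: 890.568 − 503.386 = 387.2 sabins.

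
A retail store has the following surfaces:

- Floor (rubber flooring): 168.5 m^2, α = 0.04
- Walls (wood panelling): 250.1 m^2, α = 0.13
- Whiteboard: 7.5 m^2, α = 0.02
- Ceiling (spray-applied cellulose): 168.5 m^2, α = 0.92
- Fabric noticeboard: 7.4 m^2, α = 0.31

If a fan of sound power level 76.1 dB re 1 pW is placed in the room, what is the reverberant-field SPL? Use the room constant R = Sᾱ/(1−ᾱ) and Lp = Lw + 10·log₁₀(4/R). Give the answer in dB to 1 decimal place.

57.5 dB

Σ(Sᵢαᵢ) = 168.5×0.04 + 250.1×0.13 + 7.5×0.02 + 168.5×0.92 + 7.4×0.31 = 196.717; total area S = 602.0 m^2.
ᾱ = 196.717/602.0 = 0.3268; R = Sᾱ/(1−ᾱ) = 196.717/(1−0.3268) = 292.212 m^2.
Lp = 76.1 + 10·log₁₀(4/292.212) = 76.1 + (-18.64) = 57.5 dB.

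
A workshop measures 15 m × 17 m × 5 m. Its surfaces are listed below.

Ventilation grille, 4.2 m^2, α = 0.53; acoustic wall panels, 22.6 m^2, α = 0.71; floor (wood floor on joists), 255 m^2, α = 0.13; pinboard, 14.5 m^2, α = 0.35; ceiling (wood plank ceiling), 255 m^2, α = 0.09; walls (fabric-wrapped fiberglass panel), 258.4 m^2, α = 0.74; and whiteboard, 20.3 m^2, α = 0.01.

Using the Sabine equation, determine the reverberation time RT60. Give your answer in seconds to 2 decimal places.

0.76 sec

A = Σ Sᵢαᵢ = 4.2·0.53 + 22.6·0.71 + 255·0.13 + 14.5·0.35 + 255·0.09 + 258.4·0.74 + 20.3·0.01 = 270.866 sabins.
Volume V = 15 × 17 × 5 = 1275 m³.
Sabine: RT60 = 0.161 × 1275 / 270.866 = 0.76 s.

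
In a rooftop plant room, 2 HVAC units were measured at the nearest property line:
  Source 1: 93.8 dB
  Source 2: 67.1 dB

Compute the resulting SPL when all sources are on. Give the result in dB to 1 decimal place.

93.8 dB

Converting to relative power and adding: 10^(93.8/10) + 10^(67.1/10) = 2.404e+09.
Combined level = 10 log₁₀(2.404e+09) = 93.8 dB.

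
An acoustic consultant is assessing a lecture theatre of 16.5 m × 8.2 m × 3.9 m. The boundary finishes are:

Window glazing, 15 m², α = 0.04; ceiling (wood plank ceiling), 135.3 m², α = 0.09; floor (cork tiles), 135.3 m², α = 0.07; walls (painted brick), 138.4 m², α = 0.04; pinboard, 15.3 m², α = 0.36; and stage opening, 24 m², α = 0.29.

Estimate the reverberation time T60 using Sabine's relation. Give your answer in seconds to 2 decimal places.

2.11 seconds

A = Σ Sᵢαᵢ = 15·0.04 + 135.3·0.09 + 135.3·0.07 + 138.4·0.04 + 15.3·0.36 + 24·0.29 = 40.252 sabins.
V = 16.5·8.2·3.9 = 527.67 m³.
RT60 = 0.161 · V / A = 0.161 × 527.67 / 40.252 = 2.11 s.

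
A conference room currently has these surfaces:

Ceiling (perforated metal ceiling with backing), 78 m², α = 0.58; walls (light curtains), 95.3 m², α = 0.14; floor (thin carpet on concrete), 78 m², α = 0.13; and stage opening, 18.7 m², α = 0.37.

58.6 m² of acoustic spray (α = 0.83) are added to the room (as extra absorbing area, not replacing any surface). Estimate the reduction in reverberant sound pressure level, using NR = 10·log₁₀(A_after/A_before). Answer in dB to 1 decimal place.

2.2 dB

Total absorption A_before = 78*0.58 + 95.3*0.14 + 78*0.13 + 18.7*0.37
  = 45.240 + 13.342 + 10.140 + 6.919 = 75.641 m² sabins.
Added absorption = 58.6 × 0.83 = 48.638 sabins.
New total A_after = 124.279 sabins.
Reduction = 10 log₁₀(A_after/A_before) = 10 log₁₀(1.6430) = 2.2 dB.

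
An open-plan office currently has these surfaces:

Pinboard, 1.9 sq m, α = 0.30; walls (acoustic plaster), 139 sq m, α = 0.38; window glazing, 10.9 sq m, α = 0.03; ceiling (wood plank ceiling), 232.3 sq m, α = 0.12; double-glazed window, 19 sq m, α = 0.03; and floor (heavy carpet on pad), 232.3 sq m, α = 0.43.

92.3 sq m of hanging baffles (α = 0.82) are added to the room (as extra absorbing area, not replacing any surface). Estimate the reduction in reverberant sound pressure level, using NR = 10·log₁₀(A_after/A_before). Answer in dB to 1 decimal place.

1.5 dB

Total absorption A_before = 1.9·0.30 + 139·0.38 + 10.9·0.03 + 232.3·0.12 + 19·0.03 + 232.3·0.43
  = 0.570 + 52.820 + 0.327 + 27.876 + 0.570 + 99.889 = 182.052 sq m sabins.
Treatment contributes 92.3·0.82 = 75.686 sabins.
New total A_after = 257.738 sabins.
NR = 10·log₁₀(257.738/182.052) = 1.5 dB.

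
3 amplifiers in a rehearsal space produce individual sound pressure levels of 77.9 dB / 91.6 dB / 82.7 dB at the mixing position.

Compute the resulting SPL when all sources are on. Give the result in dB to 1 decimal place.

92.3 dB

Sum in the linear (power) domain: Σ 10^(Lᵢ/10) = 10^(77.9/10) + 10^(91.6/10) + 10^(82.7/10) = 1.693e+09.
L_total = 10·log₁₀(1.693e+09) = 92.3 dB.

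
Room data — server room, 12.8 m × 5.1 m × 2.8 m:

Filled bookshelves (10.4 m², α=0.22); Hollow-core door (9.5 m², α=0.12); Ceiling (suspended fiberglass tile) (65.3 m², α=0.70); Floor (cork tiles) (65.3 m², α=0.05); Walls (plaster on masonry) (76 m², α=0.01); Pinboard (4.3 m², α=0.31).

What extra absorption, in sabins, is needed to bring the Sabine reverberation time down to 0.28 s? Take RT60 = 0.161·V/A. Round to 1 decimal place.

Summing Sᵢαᵢ: 2.288 + 1.140 + 45.710 + 3.265 + 0.760 + 1.333 → A₁ = 54.496 sabins.
Target A₂ = 0.161·182.784/0.28 = 105.101 sabins (V = 182.784 m³).
Shortfall: 105.101 − 54.496 = 50.6 sabins.

50.6 sabins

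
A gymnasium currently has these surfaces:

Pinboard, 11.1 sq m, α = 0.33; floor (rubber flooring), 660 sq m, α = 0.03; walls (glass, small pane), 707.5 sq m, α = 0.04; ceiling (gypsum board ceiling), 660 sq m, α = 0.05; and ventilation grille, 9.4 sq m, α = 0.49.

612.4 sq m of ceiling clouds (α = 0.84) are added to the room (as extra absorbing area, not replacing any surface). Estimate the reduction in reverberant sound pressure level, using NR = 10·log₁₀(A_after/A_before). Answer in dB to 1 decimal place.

8.3 dB

A_before = Σ Sᵢαᵢ = 11.1×0.33 + 660×0.03 + 707.5×0.04 + 660×0.05 + 9.4×0.49 = 89.369 sabins.
Added absorption = 612.4 × 0.84 = 514.416 sabins.
New total A_after = 603.785 sabins.
NR = 10·log₁₀(603.785/89.369) = 8.3 dB.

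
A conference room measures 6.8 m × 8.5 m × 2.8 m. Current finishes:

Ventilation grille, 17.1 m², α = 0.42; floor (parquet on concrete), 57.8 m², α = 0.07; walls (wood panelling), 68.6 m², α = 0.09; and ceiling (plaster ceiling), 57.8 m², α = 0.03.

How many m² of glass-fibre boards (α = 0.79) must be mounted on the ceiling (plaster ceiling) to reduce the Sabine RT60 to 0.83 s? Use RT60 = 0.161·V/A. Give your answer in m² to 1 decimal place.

16.1

Summing Sᵢαᵢ: 7.182 + 4.046 + 6.174 + 1.734 → A₁ = 19.136 sabins.
Required A₂ = 0.161·161.84/0.83 = 31.393 sabins.
ΔA needed = 31.393 − 19.136 = 12.257 sabins.
Net gain per m²: Δα = 0.79 − 0.03 = 0.76.
Area = ΔA/Δα = 12.257/0.76 = 16.1 m².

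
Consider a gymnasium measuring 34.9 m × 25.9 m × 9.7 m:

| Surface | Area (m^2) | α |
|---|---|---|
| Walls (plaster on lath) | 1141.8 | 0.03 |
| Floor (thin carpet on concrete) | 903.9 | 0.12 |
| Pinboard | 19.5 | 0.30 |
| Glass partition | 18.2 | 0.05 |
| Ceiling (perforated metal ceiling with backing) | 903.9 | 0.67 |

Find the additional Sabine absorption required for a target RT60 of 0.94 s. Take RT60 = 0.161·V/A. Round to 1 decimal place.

A₁ = Σ Sᵢαᵢ = 1141.8·0.03 + 903.9·0.12 + 19.5·0.30 + 18.2·0.05 + 903.9·0.67 = 755.095 sabins.
V = 8767.927 m³. Required absorption A₂ = 0.161 × 8767.927 / 0.94 = 1501.741 sabins.
Additional absorption ΔA = 1501.741 − 755.095 = 746.6 sabins.

746.6 sabins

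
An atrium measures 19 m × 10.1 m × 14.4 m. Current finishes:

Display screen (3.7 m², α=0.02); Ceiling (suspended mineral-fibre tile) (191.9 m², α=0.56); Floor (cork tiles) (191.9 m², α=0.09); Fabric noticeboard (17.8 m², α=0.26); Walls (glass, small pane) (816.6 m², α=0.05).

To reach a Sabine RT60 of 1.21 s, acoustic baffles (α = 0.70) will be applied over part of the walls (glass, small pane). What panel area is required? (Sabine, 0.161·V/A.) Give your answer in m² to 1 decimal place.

Total absorption A₁ = 3.7*0.02 + 191.9*0.56 + 191.9*0.09 + 17.8*0.26 + 816.6*0.05
  = 0.074 + 107.464 + 17.271 + 4.628 + 40.830 = 170.267 m² sabins.
V = 2763.36 m³. Target absorption A₂ = 0.161 × 2763.36 / 1.21 = 367.687 sabins.
ΔA needed = 367.687 − 170.267 = 197.420 sabins.
Each m² of panel replacing the walls (glass, small pane) adds (0.70 − 0.05) = 0.65 sabins.
Area = ΔA/Δα = 197.420/0.65 = 303.7 m².

303.7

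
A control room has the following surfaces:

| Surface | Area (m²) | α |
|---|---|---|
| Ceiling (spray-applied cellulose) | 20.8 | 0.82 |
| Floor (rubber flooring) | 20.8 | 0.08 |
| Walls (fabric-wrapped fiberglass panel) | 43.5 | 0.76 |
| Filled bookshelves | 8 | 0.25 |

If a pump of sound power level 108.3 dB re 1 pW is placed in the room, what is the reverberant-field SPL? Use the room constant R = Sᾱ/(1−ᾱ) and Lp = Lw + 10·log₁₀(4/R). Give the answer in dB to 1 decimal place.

Σ(Sᵢαᵢ) = 20.8×0.82 + 20.8×0.08 + 43.5×0.76 + 8×0.25 = 53.780; total area S = 93.1 m².
ᾱ = 53.780/93.1 = 0.5777; R = Sᾱ/(1−ᾱ) = 53.780/(1−0.5777) = 127.350 m².
Lp = 108.3 + 10·log₁₀(4/127.350) = 108.3 + (-15.03) = 93.3 dB.

93.3 dB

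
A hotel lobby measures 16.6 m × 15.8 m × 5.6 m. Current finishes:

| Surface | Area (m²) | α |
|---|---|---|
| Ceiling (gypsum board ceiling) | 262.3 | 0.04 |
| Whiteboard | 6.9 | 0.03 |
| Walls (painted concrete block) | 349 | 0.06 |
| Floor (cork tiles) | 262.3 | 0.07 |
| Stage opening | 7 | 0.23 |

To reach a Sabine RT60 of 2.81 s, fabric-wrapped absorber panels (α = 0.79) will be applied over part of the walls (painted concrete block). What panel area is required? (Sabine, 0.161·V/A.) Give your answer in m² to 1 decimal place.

44.6

Total absorption A₁ = 262.3*0.04 + 6.9*0.03 + 349*0.06 + 262.3*0.07 + 7*0.23
  = 10.492 + 0.207 + 20.940 + 18.361 + 1.610 = 51.610 m² sabins.
Required A₂ = 0.161·1468.768/2.81 = 84.154 sabins.
Absorption to add: 84.154 − 51.610 = 32.544 sabins.
Net gain per m²: Δα = 0.79 − 0.06 = 0.73.
Panel area = 32.544 / 0.73 = 44.6 m².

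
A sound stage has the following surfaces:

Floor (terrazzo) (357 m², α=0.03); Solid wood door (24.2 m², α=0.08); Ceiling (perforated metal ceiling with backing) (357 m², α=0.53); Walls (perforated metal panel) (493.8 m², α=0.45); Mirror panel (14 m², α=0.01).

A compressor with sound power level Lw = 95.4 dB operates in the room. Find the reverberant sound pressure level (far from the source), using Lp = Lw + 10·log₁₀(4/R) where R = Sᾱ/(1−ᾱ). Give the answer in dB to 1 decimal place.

Σ(Sᵢαᵢ) = 357×0.03 + 24.2×0.08 + 357×0.53 + 493.8×0.45 + 14×0.01 = 424.206; total area S = 1246.0 m².
ᾱ = 0.3405, so room constant R = A/(1−ᾱ) = 643.224 m².
Lp = 95.4 + 10·log₁₀(4/643.224) = 95.4 + (-22.06) = 73.3 dB.

73.3 dB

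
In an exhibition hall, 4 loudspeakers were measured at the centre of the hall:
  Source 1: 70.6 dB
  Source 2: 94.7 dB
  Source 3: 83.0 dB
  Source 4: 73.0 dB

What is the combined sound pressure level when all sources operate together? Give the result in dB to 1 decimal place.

95.0 dB

Σ 10^(Lᵢ/10) = 3.182e+09.
Combined level = 10 log₁₀(3.182e+09) = 95.0 dB.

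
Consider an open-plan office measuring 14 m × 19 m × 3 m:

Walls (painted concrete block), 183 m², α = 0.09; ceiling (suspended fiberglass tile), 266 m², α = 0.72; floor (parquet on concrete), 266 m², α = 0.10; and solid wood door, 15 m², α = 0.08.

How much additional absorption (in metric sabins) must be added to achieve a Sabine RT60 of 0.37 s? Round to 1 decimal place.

111.4 sabins

Summing Sᵢαᵢ: 16.470 + 191.520 + 26.600 + 1.200 → A₁ = 235.790 sabins.
For T = 0.37 s, need A₂ = 0.161·V/T = 0.161·798/0.37 = 347.238 sabins.
Shortfall: 347.238 − 235.790 = 111.4 sabins.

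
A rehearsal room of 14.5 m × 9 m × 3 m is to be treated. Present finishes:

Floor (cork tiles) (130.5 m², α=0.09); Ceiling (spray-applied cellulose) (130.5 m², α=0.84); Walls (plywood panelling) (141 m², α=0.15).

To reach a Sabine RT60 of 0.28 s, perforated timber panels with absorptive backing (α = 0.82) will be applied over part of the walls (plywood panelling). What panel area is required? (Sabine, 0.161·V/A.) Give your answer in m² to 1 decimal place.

Equivalent absorption area: A₁ = 130.5*0.09 + 130.5*0.84 + 141*0.15 = 142.515 m².
Required A₂ = 0.161·391.5/0.28 = 225.112 sabins.
Absorption to add: 225.112 − 142.515 = 82.597 sabins.
Net gain per m²: Δα = 0.82 − 0.15 = 0.67.
Panel area = 82.597 / 0.67 = 123.3 m².

123.3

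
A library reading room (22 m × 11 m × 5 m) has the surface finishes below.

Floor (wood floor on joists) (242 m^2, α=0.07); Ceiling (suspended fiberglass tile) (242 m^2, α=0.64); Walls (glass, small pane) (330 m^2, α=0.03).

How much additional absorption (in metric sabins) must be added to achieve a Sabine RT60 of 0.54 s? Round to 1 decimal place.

179.0 sabins

Equivalent absorption area: A₁ = 242·0.07 + 242·0.64 + 330·0.03 = 181.720 m^2.
V = 1210 m³. Required absorption A₂ = 0.161 × 1210 / 0.54 = 360.759 sabins.
Shortfall: 360.759 − 181.720 = 179.0 sabins.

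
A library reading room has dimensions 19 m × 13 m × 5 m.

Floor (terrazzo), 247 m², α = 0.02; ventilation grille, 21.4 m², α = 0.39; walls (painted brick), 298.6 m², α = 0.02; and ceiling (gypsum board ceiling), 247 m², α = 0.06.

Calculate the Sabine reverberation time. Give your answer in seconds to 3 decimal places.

5.835 s

Equivalent absorption area: A = 247*0.02 + 21.4*0.39 + 298.6*0.02 + 247*0.06 = 34.078 m².
Room volume: 1235 m³.
Sabine: RT60 = 0.161 × 1235 / 34.078 = 5.835 s.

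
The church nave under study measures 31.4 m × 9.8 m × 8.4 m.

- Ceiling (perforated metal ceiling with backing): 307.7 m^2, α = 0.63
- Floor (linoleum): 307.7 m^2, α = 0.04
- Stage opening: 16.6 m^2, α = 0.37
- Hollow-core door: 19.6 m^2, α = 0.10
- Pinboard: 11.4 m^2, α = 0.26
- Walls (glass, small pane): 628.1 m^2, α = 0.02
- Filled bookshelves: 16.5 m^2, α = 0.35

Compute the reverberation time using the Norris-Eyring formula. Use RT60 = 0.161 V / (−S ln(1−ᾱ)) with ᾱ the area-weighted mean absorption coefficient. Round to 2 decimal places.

Total surface area S = 307.7 + 307.7 + 16.6 + 19.6 + 11.4 + 628.1 + 16.5 = 1307.6 m^2.
Σ(Sᵢαᵢ) = 307.7×0.63 + 307.7×0.04 + 16.6×0.37 + 19.6×0.10 + 11.4×0.26 + 628.1×0.02 + 16.5×0.35 = 235.562.
Mean coefficient ᾱ = A/S = 0.1801.
−S·ln(1−ᾱ) = −1307.6 × ln(1 − 0.1801) = 259.654.
V = 31.4 × 9.8 × 8.4 = 2584.848 m³.
T = 0.161·V/[−S·ln(1−ᾱ)] = 0.161·2584.848/259.654 = 1.60 s.

1.60 sec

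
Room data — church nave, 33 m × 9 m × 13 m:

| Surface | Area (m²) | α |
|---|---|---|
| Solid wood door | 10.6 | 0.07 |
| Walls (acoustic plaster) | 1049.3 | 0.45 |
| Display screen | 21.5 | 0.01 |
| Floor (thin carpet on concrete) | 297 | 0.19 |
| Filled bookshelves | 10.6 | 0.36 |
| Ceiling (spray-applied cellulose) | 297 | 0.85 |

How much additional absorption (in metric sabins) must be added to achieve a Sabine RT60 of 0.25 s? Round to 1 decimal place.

A₁ = Σ Sᵢαᵢ = 10.6*0.07 + 1049.3*0.45 + 21.5*0.01 + 297*0.19 + 10.6*0.36 + 297*0.85 = 785.838 sabins.
Target A₂ = 0.161·3861/0.25 = 2486.484 sabins (V = 3861 m³).
Shortfall: 2486.484 − 785.838 = 1700.6 sabins.

1700.6 sabins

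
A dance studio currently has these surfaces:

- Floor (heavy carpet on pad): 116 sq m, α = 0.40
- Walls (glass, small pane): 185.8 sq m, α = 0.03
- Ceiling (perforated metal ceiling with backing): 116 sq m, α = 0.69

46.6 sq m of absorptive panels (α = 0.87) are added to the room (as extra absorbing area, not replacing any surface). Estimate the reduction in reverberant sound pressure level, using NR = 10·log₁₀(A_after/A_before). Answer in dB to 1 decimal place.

1.2 dB

A_before = Σ Sᵢαᵢ = 116·0.40 + 185.8·0.03 + 116·0.69 = 132.014 sabins.
Added absorption = 46.6 × 0.87 = 40.542 sabins.
New total A_after = 172.556 sabins.
Reduction = 10 log₁₀(A_after/A_before) = 10 log₁₀(1.3071) = 1.2 dB.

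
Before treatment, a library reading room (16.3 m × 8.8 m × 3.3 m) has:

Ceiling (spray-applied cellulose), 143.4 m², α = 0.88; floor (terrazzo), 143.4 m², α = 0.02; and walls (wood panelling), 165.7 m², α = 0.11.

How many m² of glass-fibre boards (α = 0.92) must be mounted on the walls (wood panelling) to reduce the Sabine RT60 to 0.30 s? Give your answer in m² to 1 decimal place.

Total absorption A₁ = 143.4×0.88 + 143.4×0.02 + 165.7×0.11
  = 126.192 + 2.868 + 18.227 = 147.287 m² sabins.
Required A₂ = 0.161·473.352/0.30 = 254.032 sabins.
Absorption to add: 254.032 − 147.287 = 106.745 sabins.
Net gain per m²: Δα = 0.92 − 0.11 = 0.81.
Panel area = 106.745 / 0.81 = 131.8 m².

131.8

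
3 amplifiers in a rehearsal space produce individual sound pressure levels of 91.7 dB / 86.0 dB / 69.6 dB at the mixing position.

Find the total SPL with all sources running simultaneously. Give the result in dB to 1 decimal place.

Σ 10^(Lᵢ/10) = 1.886e+09.
Back to dB: 10·log₁₀ Σ = 92.8 dB.

92.8 dB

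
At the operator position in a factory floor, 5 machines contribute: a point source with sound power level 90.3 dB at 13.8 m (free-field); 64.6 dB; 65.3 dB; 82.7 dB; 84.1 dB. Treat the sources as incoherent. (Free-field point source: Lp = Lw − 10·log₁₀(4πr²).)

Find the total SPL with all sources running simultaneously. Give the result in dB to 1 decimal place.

86.5 dB

Source at 13.8 m: Lp = 90.3 − 10·log₁₀(4π·13.8²) = 90.3 − 10·log₁₀(2393.140) = 56.5 dB.
Σ 10^(Lᵢ/10) = 4.5e+08.
Combined level = 10 log₁₀(4.5e+08) = 86.5 dB.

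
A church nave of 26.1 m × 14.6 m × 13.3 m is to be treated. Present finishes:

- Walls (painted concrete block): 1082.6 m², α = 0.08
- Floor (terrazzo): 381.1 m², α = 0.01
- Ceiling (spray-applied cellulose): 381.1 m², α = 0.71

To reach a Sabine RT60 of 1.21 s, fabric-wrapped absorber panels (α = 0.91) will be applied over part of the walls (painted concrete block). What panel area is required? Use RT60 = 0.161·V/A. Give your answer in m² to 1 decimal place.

377.5

Total absorption A₁ = 1082.6·0.08 + 381.1·0.01 + 381.1·0.71
  = 86.608 + 3.811 + 270.581 = 361.000 m² sabins.
V = 5068.098 m³. Target absorption A₂ = 0.161 × 5068.098 / 1.21 = 674.350 sabins.
ΔA needed = 674.350 − 361.000 = 313.350 sabins.
Each m² of panel replacing the walls (painted concrete block) adds (0.91 − 0.08) = 0.83 sabins.
Panel area = 313.350 / 0.83 = 377.5 m².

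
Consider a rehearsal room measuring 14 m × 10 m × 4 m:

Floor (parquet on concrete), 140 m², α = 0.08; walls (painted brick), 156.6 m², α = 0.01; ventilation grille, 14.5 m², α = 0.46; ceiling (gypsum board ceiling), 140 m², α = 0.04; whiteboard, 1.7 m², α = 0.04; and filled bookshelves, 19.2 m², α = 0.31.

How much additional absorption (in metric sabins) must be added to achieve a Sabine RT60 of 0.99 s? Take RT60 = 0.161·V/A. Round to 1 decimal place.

60.0 sabins

Equivalent absorption area: A₁ = 140·0.08 + 156.6·0.01 + 14.5·0.46 + 140·0.04 + 1.7·0.04 + 19.2·0.31 = 31.056 m².
For T = 0.99 s, need A₂ = 0.161·V/T = 0.161·560/0.99 = 91.071 sabins.
Additional absorption ΔA = 91.071 − 31.056 = 60.0 sabins.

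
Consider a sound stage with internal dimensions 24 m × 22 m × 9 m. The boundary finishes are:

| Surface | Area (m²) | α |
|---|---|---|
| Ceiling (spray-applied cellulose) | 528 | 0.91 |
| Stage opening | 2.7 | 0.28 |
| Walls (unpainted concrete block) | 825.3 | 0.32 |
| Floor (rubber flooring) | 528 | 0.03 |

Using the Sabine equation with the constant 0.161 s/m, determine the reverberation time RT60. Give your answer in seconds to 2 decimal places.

1.01 seconds

A = Σ Sᵢαᵢ = 528×0.91 + 2.7×0.28 + 825.3×0.32 + 528×0.03 = 761.172 sabins.
Volume V = 24 × 22 × 9 = 4752 m³.
T = 0.161 V/A = 0.161·4752/761.172 = 1.01 s.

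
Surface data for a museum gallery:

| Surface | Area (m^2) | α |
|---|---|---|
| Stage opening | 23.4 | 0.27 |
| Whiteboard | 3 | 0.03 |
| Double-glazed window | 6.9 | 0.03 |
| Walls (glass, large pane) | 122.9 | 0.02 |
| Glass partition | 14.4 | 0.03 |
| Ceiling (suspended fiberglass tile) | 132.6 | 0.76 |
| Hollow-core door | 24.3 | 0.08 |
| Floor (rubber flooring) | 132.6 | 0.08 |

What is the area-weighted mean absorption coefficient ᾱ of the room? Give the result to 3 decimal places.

0.267

S = Σ Sᵢ = 23.4 + 3 + 6.9 + 122.9 + 14.4 + 132.6 + 24.3 + 132.6 = 460.1 m^2.
Σ(Sᵢαᵢ) = 23.4·0.27 + 3·0.03 + 6.9·0.03 + 122.9·0.02 + 14.4·0.03 + 132.6·0.76 + 24.3·0.08 + 132.6·0.08 = 122.833.
ᾱ = A/S = 0.267.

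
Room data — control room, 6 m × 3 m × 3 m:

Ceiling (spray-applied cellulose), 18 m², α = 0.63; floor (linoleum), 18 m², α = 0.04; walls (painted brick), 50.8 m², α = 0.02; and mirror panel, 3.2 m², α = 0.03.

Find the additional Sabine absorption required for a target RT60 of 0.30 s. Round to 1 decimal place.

Summing Sᵢαᵢ: 11.340 + 0.720 + 1.016 + 0.096 → A₁ = 13.172 sabins.
Target A₂ = 0.161·54/0.30 = 28.980 sabins (V = 54 m³).
ΔA = A₂ − A₁ = 28.980 − 13.172 = 15.8 sabins.

15.8 sabins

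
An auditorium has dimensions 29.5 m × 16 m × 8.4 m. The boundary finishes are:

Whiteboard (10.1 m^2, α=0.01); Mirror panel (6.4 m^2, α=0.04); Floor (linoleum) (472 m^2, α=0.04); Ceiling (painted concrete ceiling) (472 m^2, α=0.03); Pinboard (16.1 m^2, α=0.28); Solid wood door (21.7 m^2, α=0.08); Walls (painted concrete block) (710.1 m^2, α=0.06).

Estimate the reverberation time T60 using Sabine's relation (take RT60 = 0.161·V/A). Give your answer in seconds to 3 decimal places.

7.761 s

Summing Sᵢαᵢ: 0.101 + 0.256 + 18.880 + 14.160 + 4.508 + 1.736 + 42.606 → A = 82.247 sabins.
Volume V = 29.5 × 16 × 8.4 = 3964.8 m³.
T = 0.161 V/A = 0.161·3964.8/82.247 = 7.761 s.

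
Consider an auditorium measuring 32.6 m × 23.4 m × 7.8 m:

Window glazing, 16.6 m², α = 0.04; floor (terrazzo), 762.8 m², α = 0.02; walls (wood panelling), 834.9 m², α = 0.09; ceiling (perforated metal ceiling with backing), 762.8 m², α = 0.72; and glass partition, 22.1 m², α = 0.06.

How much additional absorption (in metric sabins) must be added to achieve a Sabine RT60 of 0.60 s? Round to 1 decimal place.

955.0 sabins

Summing Sᵢαᵢ: 0.664 + 15.256 + 75.141 + 549.216 + 1.326 → A₁ = 641.603 sabins.
Target A₂ = 0.161·5950.152/0.60 = 1596.624 sabins (V = 5950.152 m³).
ΔA = A₂ − A₁ = 1596.624 − 641.603 = 955.0 sabins.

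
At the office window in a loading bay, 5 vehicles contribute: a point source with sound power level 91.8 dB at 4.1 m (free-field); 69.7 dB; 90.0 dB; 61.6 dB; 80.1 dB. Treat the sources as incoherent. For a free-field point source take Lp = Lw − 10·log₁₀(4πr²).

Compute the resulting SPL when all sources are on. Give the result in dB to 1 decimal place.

90.5 dB

Source at 4.1 m: Lp = 91.8 − 10·log₁₀(4π·4.1²) = 91.8 − 10·log₁₀(211.241) = 68.6 dB.
Σ 10^(Lᵢ/10) = 1.12e+09.
Back to dB: 10·log₁₀ Σ = 90.5 dB.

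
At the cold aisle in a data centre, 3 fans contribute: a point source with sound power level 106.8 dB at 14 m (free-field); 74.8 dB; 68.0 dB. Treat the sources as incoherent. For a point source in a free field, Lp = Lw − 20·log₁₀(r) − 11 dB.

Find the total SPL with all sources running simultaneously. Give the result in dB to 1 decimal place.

Source at 14 m: Lp = 106.8 − 20·log₁₀(14) − 11 = 72.9 dB.
Sum in the linear (power) domain: Σ 10^(Lᵢ/10) = 10^(72.9/10) + 10^(74.8/10) + 10^(68.0/10) = 5.601e+07.
Combined level = 10 log₁₀(5.601e+07) = 77.5 dB.

77.5 dB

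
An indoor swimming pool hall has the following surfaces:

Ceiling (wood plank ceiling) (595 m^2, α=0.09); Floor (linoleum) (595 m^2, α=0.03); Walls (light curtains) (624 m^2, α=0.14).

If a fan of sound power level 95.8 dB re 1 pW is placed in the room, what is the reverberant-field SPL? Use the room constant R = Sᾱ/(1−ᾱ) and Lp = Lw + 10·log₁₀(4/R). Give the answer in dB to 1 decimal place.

Σ(Sᵢαᵢ) = 595·0.09 + 595·0.03 + 624·0.14 = 158.760; total area S = 1814.0 m^2.
ᾱ = 158.760/1814.0 = 0.0875; R = Sᾱ/(1−ᾱ) = 158.760/(1−0.0875) = 173.984 m^2.
Lp = 95.8 + 10·log₁₀(4/173.984) = 95.8 + (-16.38) = 79.4 dB.

79.4 dB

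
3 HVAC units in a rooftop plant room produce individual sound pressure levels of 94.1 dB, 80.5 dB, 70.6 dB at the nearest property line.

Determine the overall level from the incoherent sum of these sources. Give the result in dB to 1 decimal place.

94.3 dB

Σ 10^(Lᵢ/10) = 2.694e+09.
L_total = 10·log₁₀(2.694e+09) = 94.3 dB.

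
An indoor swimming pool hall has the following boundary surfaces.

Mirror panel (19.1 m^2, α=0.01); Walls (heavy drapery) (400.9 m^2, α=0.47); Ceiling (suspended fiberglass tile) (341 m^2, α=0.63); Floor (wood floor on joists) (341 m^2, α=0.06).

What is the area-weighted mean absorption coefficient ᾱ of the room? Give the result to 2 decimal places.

0.38

S = Σ Sᵢ = 19.1 + 400.9 + 341 + 341 = 1102.0 m^2.
Weighted sum Σ Sα = 423.904.
ᾱ = 423.904 / 1102.0 = 0.38.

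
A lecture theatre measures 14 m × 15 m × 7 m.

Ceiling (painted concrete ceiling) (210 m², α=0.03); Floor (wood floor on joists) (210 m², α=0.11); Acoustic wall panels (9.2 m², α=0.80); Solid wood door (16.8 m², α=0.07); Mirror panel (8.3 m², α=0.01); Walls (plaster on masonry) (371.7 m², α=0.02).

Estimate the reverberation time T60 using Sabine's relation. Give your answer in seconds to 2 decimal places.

A = Σ Sᵢαᵢ = 210×0.03 + 210×0.11 + 9.2×0.80 + 16.8×0.07 + 8.3×0.01 + 371.7×0.02 = 45.453 sabins.
Volume V = 14 × 15 × 7 = 1470 m³.
RT60 = 0.161 · V / A = 0.161 × 1470 / 45.453 = 5.21 s.

5.21 s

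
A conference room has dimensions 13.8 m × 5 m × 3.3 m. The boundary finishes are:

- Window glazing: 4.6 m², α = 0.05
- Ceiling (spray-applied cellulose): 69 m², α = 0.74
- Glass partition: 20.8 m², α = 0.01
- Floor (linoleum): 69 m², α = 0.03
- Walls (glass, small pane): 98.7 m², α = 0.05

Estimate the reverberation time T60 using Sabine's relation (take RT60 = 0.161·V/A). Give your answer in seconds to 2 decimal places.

0.63 s

Equivalent absorption area: A = 4.6*0.05 + 69*0.74 + 20.8*0.01 + 69*0.03 + 98.7*0.05 = 58.503 m².
Volume V = 13.8 × 5 × 3.3 = 227.7 m³.
Sabine: RT60 = 0.161 × 227.7 / 58.503 = 0.63 s.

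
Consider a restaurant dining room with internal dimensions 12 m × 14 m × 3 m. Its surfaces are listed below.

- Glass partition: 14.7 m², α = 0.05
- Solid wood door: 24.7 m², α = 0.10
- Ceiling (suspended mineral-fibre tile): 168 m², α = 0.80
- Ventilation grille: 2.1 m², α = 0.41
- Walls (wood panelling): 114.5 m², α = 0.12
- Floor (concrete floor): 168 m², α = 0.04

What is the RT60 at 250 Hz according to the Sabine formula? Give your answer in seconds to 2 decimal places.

Summing Sᵢαᵢ: 0.735 + 2.470 + 134.400 + 0.861 + 13.740 + 6.720 → A = 158.926 sabins.
Volume V = 12 × 14 × 3 = 504 m³.
Sabine: RT60 = 0.161 × 504 / 158.926 = 0.51 s.

0.51 seconds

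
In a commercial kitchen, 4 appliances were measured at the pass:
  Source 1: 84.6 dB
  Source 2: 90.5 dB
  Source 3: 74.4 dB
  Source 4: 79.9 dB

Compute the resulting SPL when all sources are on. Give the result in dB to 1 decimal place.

Sum in the linear (power) domain: Σ 10^(Lᵢ/10) = 10^(84.6/10) + 10^(90.5/10) + 10^(74.4/10) + 10^(79.9/10) = 1.536e+09.
L_total = 10·log₁₀(1.536e+09) = 91.9 dB.

91.9 dB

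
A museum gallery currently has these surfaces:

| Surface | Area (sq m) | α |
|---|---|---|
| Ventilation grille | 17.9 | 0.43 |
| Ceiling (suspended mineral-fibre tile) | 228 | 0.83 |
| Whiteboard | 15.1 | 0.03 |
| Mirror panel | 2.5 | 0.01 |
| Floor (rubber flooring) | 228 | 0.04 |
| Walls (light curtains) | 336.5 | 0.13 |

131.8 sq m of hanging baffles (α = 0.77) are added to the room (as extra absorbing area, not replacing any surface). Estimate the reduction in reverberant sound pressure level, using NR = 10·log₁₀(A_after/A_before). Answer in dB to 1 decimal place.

1.5 dB

A_before = Σ Sᵢαᵢ = 17.9*0.43 + 228*0.83 + 15.1*0.03 + 2.5*0.01 + 228*0.04 + 336.5*0.13 = 250.280 sabins.
Treatment contributes 131.8·0.77 = 101.486 sabins.
New total A_after = 351.766 sabins.
NR = 10·log₁₀(351.766/250.280) = 1.5 dB.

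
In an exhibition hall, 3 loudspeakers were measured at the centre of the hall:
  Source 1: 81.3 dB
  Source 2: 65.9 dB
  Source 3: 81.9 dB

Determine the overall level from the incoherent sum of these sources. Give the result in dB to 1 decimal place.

84.7 dB

Converting to relative power and adding: 10^(81.3/10) + 10^(65.9/10) + 10^(81.9/10) = 2.937e+08.
Back to dB: 10·log₁₀ Σ = 84.7 dB.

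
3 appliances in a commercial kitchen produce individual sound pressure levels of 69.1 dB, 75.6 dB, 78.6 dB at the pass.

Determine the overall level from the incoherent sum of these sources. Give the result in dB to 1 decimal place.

Converting to relative power and adding: 10^(69.1/10) + 10^(75.6/10) + 10^(78.6/10) = 1.169e+08.
Combined level = 10 log₁₀(1.169e+08) = 80.7 dB.

80.7 dB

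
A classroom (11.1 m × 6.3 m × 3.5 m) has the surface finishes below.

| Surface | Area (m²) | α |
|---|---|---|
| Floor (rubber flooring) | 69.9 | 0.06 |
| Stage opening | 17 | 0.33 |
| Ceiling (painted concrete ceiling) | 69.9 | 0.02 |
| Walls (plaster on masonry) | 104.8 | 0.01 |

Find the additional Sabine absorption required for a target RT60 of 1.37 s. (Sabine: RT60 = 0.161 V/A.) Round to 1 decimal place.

16.5 sabins

Equivalent absorption area: A₁ = 69.9×0.06 + 17×0.33 + 69.9×0.02 + 104.8×0.01 = 12.250 m².
For T = 1.37 s, need A₂ = 0.161·V/T = 0.161·244.755/1.37 = 28.763 sabins.
ΔA = A₂ − A₁ = 28.763 − 12.250 = 16.5 sabins.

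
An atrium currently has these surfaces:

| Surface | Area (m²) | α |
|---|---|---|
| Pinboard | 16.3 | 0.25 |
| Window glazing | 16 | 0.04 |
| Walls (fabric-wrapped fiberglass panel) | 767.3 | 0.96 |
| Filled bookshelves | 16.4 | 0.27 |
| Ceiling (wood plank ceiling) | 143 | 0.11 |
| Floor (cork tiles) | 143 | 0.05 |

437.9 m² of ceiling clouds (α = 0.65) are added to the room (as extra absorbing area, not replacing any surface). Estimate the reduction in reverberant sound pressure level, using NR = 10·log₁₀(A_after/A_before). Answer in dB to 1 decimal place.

1.4 dB

Total absorption A_before = 16.3*0.25 + 16*0.04 + 767.3*0.96 + 16.4*0.27 + 143*0.11 + 143*0.05
  = 4.075 + 0.640 + 736.608 + 4.428 + 15.730 + 7.150 = 768.631 m² sabins.
Added absorption = 437.9 × 0.65 = 284.635 sabins.
A_after = 768.631 + 284.635 = 1053.266 sabins.
NR = 10·log₁₀(1053.266/768.631) = 1.4 dB.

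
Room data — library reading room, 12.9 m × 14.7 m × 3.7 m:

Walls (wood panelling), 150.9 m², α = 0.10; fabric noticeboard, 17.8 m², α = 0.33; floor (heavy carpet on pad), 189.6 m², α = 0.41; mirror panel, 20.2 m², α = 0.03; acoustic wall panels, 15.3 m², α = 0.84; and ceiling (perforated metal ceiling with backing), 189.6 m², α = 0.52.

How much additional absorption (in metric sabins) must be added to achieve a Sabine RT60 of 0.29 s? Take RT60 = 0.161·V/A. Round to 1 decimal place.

178.8 sabins

Total absorption A₁ = 150.9*0.10 + 17.8*0.33 + 189.6*0.41 + 20.2*0.03 + 15.3*0.84 + 189.6*0.52
  = 15.090 + 5.874 + 77.736 + 0.606 + 12.852 + 98.592 = 210.750 m² sabins.
V = 701.631 m³. Required absorption A₂ = 0.161 × 701.631 / 0.29 = 389.526 sabins.
Additional absorption ΔA = 389.526 − 210.750 = 178.8 sabins.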